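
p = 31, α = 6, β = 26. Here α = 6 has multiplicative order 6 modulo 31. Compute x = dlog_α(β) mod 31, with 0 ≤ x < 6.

Successive powers of 6 modulo 31:
  6^0=1  6^1=6  6^2=5  6^3=30  6^4=25  6^5=26
So 6^5 ≡ 26 (mod 31), giving x = 5.

5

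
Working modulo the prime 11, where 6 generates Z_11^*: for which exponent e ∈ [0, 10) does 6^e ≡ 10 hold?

Successive powers of 6 modulo 11:
  6^0=1  6^1=6  6^2=3  6^3=7  6^4=9  6^5=10
So 6^5 ≡ 10 (mod 11), giving e = 5.

5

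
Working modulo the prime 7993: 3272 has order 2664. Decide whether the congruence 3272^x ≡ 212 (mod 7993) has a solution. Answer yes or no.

212 ∈ ⟨3272⟩ iff 212^2664 ≡ 1 (mod 7993), since |⟨3272⟩| = 2664.
212^2664 mod 7993 = 1.
Since 1 = 1, 212 lies in the subgroup.

yes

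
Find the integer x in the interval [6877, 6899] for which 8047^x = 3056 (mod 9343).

6884

Compute 8047^6877 mod 9343 = 885, then multiply by 8047 repeatedly:
  8047^6877=885  8047^6878=2229  8047^6879=7546  8047^6880=2505  8047^6881=4884
  8047^6882=4890  8047^6883=6457  8047^6884=3056
Found 3056 at exponent 6884.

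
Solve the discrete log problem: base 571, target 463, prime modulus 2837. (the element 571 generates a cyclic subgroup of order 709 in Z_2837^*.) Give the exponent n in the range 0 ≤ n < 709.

184

Baby-step giant-step with m = ceil(sqrt(709)) = 27.
Baby table (571^j mod 2837 for j=0..26):
  0:1  1:571  2:2623  3:2634  4:404  5:887  6:1491  7:261
  8:1507  9:886  10:920  11:475  12:1710  13:482  14:33  15:1821
  16:1449  17:1812  18:1984  19:901  20:974  21:102  22:1502  23:868
  24:1990  25:1490  26:2527
Giant step factor: 571^(-27) ≡ 1660 (mod 2837).
Scan 463·1660^i mod 2837 for i = 0, 1, …:
  i=0: 463   i=1: 2590   i=2: 1345   i=3: 2818
  i=4: 2504   i=5: 435   i=6: 1502
Match at i=6, j=22: n = 6·27 + 22 = 184.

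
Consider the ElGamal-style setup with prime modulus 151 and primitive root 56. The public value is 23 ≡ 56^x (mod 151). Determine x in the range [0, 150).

Baby-step giant-step with m = ceil(sqrt(150)) = 13.
Baby table (56^j mod 151 for j=0..12):
  0:1  1:56  2:116  3:3  4:17  5:46  6:9  7:51
  8:138  9:27  10:2  11:112  12:81
Giant step factor: 56^(-13) ≡ 126 (mod 151).
Scan 23·126^i mod 151 for i = 0, 1, …:
  i=0: 23   i=1: 29   i=2: 30   i=3: 5
  i=4: 26   i=5: 105   i=6: 93   i=7: 91
  i=8: 141   i=9: 99   i=10: 92   i=11: 116
Match at i=11, j=2: x = 11·13 + 2 = 145.

145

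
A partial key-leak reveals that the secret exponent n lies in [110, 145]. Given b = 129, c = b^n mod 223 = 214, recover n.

139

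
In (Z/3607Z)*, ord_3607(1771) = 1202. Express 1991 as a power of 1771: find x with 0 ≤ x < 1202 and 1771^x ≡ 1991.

192

Baby-step giant-step with m = ceil(sqrt(1202)) = 35.
Baby table (1771^j mod 3607 for j=0..34):
  0:1  1:1771  2:1958  3:1291  4:3130  5:2878  6:247  7:990
  8:288  9:1461  10:1212  11:287  12:3297  13:2861  14:2603  15:167
  16:3590  17:2356  18:2784  19:3302  20:895  21:1572  22:3015  23:1205
  24:2318  25:412  26:1038  27:2335  28:1663  29:1861  30:2640  31:768
  32:289  33:3232  34:3170
Giant step factor: 1771^(-35) ≡ 3591 (mod 3607).
Scan 1991·3591^i mod 3607 for i = 0, 1, …:
  i=0: 1991   i=1: 607   i=2: 1109   i=3: 291
  i=4: 2558   i=5: 2356
Match at i=5, j=17: x = 5·35 + 17 = 192.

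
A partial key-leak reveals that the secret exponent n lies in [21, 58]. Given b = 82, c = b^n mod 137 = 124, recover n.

45

Compute 82^21 mod 137 = 23, then multiply by 82 repeatedly:
  82^21=23  82^22=105  82^23=116  82^24=59  82^25=43
  82^26=101  82^27=62  82^28=15  82^29=134  82^30=28
  82^31=104  82^32=34  82^33=48  82^34=100  82^35=117
  82^36=4  82^37=54  82^38=44  82^39=46  82^40=73
  82^41=95  82^42=118  82^43=86  82^44=65  82^45=124
Found 124 at exponent 45.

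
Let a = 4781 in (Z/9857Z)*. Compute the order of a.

9856

The order of 4781 must divide p − 1 = 9856 = 2^7 · 7 · 11.
Divisors: 1, 2, 4, 7, 8, 11, 14, 16, 22, 28, 32, 44, 56, 64, 77, 88, 112, 128, 154, 176, 224, 308, 352, 448, 616, 704, 896, 1232, 1408, 2464, 4928, 9856.
Check each in increasing order: 4781^1 ≡ 4781;  4781^2 ≡ 9435;  4781^4 ≡ 658;  4781^7 ≡ 1375;  4781^8 ≡ 9113;  4781^11 ≡ 7763;  4781^14 ≡ 7938;  4781^16 ≡ 1544;  4781^22 ≡ 8328;  4781^28 ≡ 5900;  4781^32 ≡ 8399;  4781^44 ≡ 1732;  4781^56 ≡ 4933;  4781^64 ≡ 6509;  4781^77 ≡ 8801;  4781^88 ≡ 3296;  4781^112 ≡ 7413;  4781^128 ≡ 1695;  4781^154 ≡ 1295;  4781^176 ≡ 1202;  4781^224 ≡ 9651;  4781^308 ≡ 1335;  4781^352 ≡ 5682;  4781^448 ≡ 3008;  4781^616 ≡ 7965;  4781^704 ≡ 3449;  4781^896 ≡ 9195;  4781^1232 ≡ 1573;  4781^1408 ≡ 8059;  4781^2464 ≡ 222;  4781^4928 ≡ 9856;  4781^9856 ≡ 1.
Smallest exponent giving 1 is 9856.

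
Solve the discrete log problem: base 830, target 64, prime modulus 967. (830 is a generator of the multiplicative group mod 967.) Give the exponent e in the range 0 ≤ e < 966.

264

Baby-step giant-step with m = ceil(sqrt(966)) = 32.
Baby table (830^j mod 967 for j=0..31):
  0:1  1:830  2:396  3:867  4:162  5:47  6:330  7:239
  8:135  9:845  10:275  11:38  12:596  13:543  14:68  15:354
  16:819  17:936  18:379  19:295  20:199  21:780  22:477  23:407
  24:327  25:650  26:881  27:178  28:756  29:864  30:573  31:793
Giant step factor: 830^(-32) ≡ 901 (mod 967).
Scan 64·901^i mod 967 for i = 0, 1, …:
  i=0: 64   i=1: 611   i=2: 288   i=3: 332
  i=4: 329   i=5: 527   i=6: 30   i=7: 921
  i=8: 135
Match at i=8, j=8: e = 8·32 + 8 = 264.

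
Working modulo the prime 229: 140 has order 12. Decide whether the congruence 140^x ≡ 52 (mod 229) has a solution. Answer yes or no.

⟨140⟩ has order 12; its elements mod 229 are {1, 18, 89, 94, 95, 107, 122, 134, 135, 140, 211, 228}.
52 is not in this set.

no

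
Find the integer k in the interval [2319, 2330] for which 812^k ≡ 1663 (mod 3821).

Compute 812^2319 mod 3821 = 1724, then multiply by 812 repeatedly:
  812^2319=1724  812^2320=1402  812^2321=3587  812^2322=1042  812^2323=1663
Found 1663 at exponent 2323.

2323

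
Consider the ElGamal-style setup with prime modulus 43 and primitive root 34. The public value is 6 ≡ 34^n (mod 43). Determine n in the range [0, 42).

Baby-step giant-step with m = ceil(sqrt(42)) = 7.
Baby table (34^j mod 43 for j=0..6):
  0:1  1:34  2:38  3:2  4:25  5:33  6:4
Giant step factor: 34^(-7) ≡ 37 (mod 43).
Scan 6·37^i mod 43 for i = 0, 1, …:
  i=0: 6   i=1: 7   i=2: 1
Match at i=2, j=0: n = 2·7 + 0 = 14.

14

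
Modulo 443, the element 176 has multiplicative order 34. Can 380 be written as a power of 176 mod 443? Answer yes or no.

380 ∈ ⟨176⟩ iff 380^34 ≡ 1 (mod 443), since |⟨176⟩| = 34.
380^34 mod 443 = 1.
Since 1 = 1, 380 lies in the subgroup.

yes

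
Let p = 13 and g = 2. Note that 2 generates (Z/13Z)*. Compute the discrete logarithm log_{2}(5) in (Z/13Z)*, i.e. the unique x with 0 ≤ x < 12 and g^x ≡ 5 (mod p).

9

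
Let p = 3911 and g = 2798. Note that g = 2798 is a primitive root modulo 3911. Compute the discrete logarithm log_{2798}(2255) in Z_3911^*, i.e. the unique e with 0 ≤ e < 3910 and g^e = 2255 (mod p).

1364

Baby-step giant-step with m = ceil(sqrt(3910)) = 63.
Baby table (2798^j mod 3911 for j=0..62):
  0:1  1:2798  2:2893  3:2755  4:3820  5:3508  6:2685  7:3510
  8:459  9:1474  10:2058  11:1292  12:1252  13:2751  14:450  15:3669
  16:3398  17:3874  18:2071  19:2467  20:3662  21:3367  22:3178  23:2341
  24:3104  25:2572  26:216  27:2074  28:3039  29:608  30:3810  31:2905
  32:1132  33:3337  34:1369  35:1593  36:2585  37:1391  38:573  39:3655
  40:3336  41:2482  42:2611  43:3741  44:1482  45:976  46:970  47:3737
  48:2023  49:1137  50:1683  51:190  52:3635  53:2130  54:3287  55:2265
  56:1650  57:1720  58:2030  59:1168  60:2379  61:3831  62:2998
Giant step factor: 2798^(-63) ≡ 2513 (mod 3911).
Scan 2255·2513^i mod 3911 for i = 0, 1, …:
  i=0: 2255   i=1: 3687   i=2: 272   i=3: 3022
  i=4: 3035   i=5: 505   i=6: 1901   i=7: 1882
  i=8: 1067   i=9: 2336     …   i=20: 1867
  i=21: 2482
Match at i=21, j=41: e = 21·63 + 41 = 1364.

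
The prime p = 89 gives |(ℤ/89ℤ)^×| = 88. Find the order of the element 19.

88

The order of 19 must divide p − 1 = 88 = 2^3 · 11.
Divisors: 1, 2, 4, 8, 11, 22, 44, 88.
Check each in increasing order: 19^1 ≡ 19;  19^2 ≡ 5;  19^4 ≡ 25;  19^8 ≡ 2;  19^11 ≡ 12;  19^22 ≡ 55;  19^44 ≡ 88;  19^88 ≡ 1.
Smallest exponent giving 1 is 88.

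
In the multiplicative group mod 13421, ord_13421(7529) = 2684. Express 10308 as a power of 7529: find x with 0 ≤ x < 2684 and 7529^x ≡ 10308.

675

Baby-step giant-step with m = ceil(sqrt(2684)) = 52.
Baby table (7529^j mod 13421 for j=0..51):
  0:1  1:7529  2:8958  3:4257  4:1605  5:5145  6:3699  7:1196
  8:12614  9:3810  10:4813  11:377  12:6602  13:8495  14:7790  15:1140
  16:7041  17:12160  18:7999  19:4444  20:323  21:2666  22:7919  23:6069
  24:8417  25:11052  26:308  27:10520  28:7759  29:9319  30:11184  31:982
  32:11928  33:6001  34:6443  35:5853  36:6094  37:8748  38:6845  39:12786
  40:10382  41:2174  42:7847  43:821  44:7649  45:13231  46:5537  47:2447
  48:9851  49:3733  50:2183  51:8503
Giant step factor: 7529^(-52) ≡ 11211 (mod 13421).
Scan 10308·11211^i mod 13421 for i = 0, 1, …:
  i=0: 10308   i=1: 8178   i=2: 4707   i=3: 12226
  i=4: 10434   i=5: 11559   i=6: 8194   i=7: 9610
  i=8: 7343   i=9: 11380   i=10: 1154   i=11: 13071
  i=12: 8503
Match at i=12, j=51: x = 12·52 + 51 = 675.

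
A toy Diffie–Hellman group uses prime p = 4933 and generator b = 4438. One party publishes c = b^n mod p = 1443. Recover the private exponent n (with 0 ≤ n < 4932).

2549

Baby-step giant-step with m = ceil(sqrt(4932)) = 71.
Baby table (4438^j mod 4933 for j=0..70):
  0:1  1:4438  2:3308  3:296  4:1470  5:2434  6:3755  7:1016
  8:246  9:1555  10:4756  11:3754  12:1511  13:1871  14:1259  15:3286
  16:1320  17:2689  18:855  19:1013  20:1731  21:1497  22:3868  23:4277
  24:4075  25:472  26:3144  27:2548  28:1588  29:3220  30:4392  31:1413
  32:1051  33:2653  34:3876  35:317  36:941  37:2840  38:105  39:2288
  40:2030  41:1482  42:1427  43:3987  44:4568  45:3087  46:1165  47:486
  48:1147  49:4463  50:799  51:4068  52:3937  53:4653  54:476  55:1164
  56:981  57:2772  58:4167  59:4262  60:1634  61:182  62:3637  63:230
  64:4542  65:1158  66:3951  67:2656  68:2391  69:375  70:1829
Giant step factor: 4438^(-71) ≡ 4867 (mod 4933).
Scan 1443·4867^i mod 4933 for i = 0, 1, …:
  i=0: 1443   i=1: 3422   i=2: 1066   i=3: 3639
  i=4: 1543   i=5: 1755   i=6: 2562   i=7: 3563
  i=8: 1626   i=9: 1210     …   i=34: 1725
  i=35: 4542
Match at i=35, j=64: n = 35·71 + 64 = 2549.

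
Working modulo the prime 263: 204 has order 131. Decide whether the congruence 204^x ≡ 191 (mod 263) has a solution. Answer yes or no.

no

191 ∈ ⟨204⟩ iff 191^131 ≡ 1 (mod 263), since |⟨204⟩| = 131.
191^131 mod 263 = 262.
Since 262 ≠ 1, 191 does not lie in the subgroup.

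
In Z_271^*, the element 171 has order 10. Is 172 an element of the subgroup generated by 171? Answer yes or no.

⟨171⟩ has order 10; its elements mod 271 are {1, 10, 27, 84, 100, 171, 187, 244, 261, 270}.
172 is not in this set.

no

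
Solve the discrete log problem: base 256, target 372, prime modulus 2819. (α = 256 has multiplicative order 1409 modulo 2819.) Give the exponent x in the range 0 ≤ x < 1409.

565

Baby-step giant-step with m = ceil(sqrt(1409)) = 38.
Baby table (256^j mod 2819 for j=0..37):
  0:1  1:256  2:699  3:1347  4:914  5:7  6:1792  7:2074
  8:972  9:760  10:49  11:1268  12:423  13:1166  14:2501  15:343
  16:419  17:142  18:2524  19:593  20:2401  21:114  22:994  23:754
  24:1332  25:2712  26:798  27:1320  28:2459  29:867  30:2070  31:2767
  32:783  33:299  34:431  35:395  36:2455  37:2662
Giant step factor: 256^(-38) ≡ 2023 (mod 2819).
Scan 372·2023^i mod 2819 for i = 0, 1, …:
  i=0: 372   i=1: 2702   i=2: 105   i=3: 990
  i=4: 1280   i=5: 1598   i=6: 2180   i=7: 1224
  i=8: 1070   i=9: 2437     …   i=13: 2808
  i=14: 299
Match at i=14, j=33: x = 14·38 + 33 = 565.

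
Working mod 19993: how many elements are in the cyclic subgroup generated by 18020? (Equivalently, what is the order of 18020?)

The order of 18020 must divide p − 1 = 19992 = 2^3 · 3 · 7^2 · 17.
Divisors: 1, 2, 3, 4, 6, 7, 8, 12, 14, 17, 21, 24, 28, 34, 42, 49, 51, 56, 68, 84, 98, 102, 119, 136, 147, 168, 196, 204, 238, 294, 357, 392, 408, 476, 588, 714, 833, 952, 1176, 1428, 1666, 2499, 2856, 3332, 4998, 6664, 9996, 19992.
Check each in increasing order: 18020^1 ≡ 18020;  18020^2 ≡ 14087;  18020^3 ≡ 16612;  18020^4 ≡ 13044;  18020^6 ≡ 15158;  18020^7 ≡ 2794;  18020^8 ≡ 5506;  18020^12 ≡ 5408;  18020^14 ≡ 9166;  18020^17 ≡ 18897;  18020^21 ≡ 18764;  18020^24 ≡ 16698;  18020^28 ≡ 4970;  18020^34 ≡ 1636;  18020^42 ≡ 10966;  18020^49 ≡ 9728;  18020^51 ≡ 6314;  18020^56 ≡ 9545;  18020^68 ≡ 17427;  18020^84 ≡ 15254;  18020^98 ≡ 7115;  18020^102 ≡ 554;  18020^119 ≡ 12599;  18020^136 ≡ 6659;  18020^147 ≡ 18947;  18020^168 ≡ 5982;  18020^196 ≡ 949;  18020^204 ≡ 7021;  18020^238 ≡ 10374;  18020^294 ≡ 14494;  18020^357 ≡ 7785;  18020^392 ≡ 916;  18020^408 ≡ 11696;  18020^476 ≡ 17550;  18020^588 ≡ 9585;  18020^714 ≡ 7442;  18020^833 ≡ 14581;  18020^952 ≡ 10335;  18020^1176 ≡ 4390;  18020^1428 ≡ 2754;  18020^1666 ≡ 19992;  18020^2499 ≡ 5412;  18020^2856 ≡ 7169;  18020^3332 ≡ 1.
Smallest exponent giving 1 is 3332.

3332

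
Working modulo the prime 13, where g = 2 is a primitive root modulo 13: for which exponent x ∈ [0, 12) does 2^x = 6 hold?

5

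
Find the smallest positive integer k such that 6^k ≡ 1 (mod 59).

The order of 6 must divide p − 1 = 58 = 2 · 29.
Divisors: 1, 2, 29, 58.
Check each in increasing order: 6^1 ≡ 6;  6^2 ≡ 36;  6^29 ≡ 58;  6^58 ≡ 1.
Smallest exponent giving 1 is 58.

58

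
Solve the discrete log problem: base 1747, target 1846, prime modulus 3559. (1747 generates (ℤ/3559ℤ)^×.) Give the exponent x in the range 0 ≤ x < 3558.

Baby-step giant-step with m = ceil(sqrt(3558)) = 60.
Baby table (1747^j mod 3559 for j=0..59):
  0:1  1:1747  2:1946  3:817  4:140  5:2568  6:1956  7:492
  8:1805  9:61  10:3356  11:1259  12:11  13:1422  14:52  15:1869
  16:1540  17:3335  18:162  19:1853  20:2060  21:671  22:1326  23:3172
  24:121  25:1406  26:572  27:2764  28:2704  29:1095  30:1782  31:2588
  32:1306  33:263  34:350  35:2861  36:1331  37:1230  38:2733  39:1932
  40:1272  41:1368  42:1807  43:3555  44:130  45:2893  46:291  47:2999
  48:405  49:2853  50:1591  51:3457  52:3315  53:812  54:2082  55:3515
  56:1430  57:3351  58:3201  59:958
Giant step factor: 1747^(-60) ≡ 2705 (mod 3559).
Scan 1846·2705^i mod 3559 for i = 0, 1, …:
  i=0: 1846   i=1: 153   i=2: 1021   i=3: 21
  i=4: 3420   i=5: 1259
Match at i=5, j=11: x = 5·60 + 11 = 311.

311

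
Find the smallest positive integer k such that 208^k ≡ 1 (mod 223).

74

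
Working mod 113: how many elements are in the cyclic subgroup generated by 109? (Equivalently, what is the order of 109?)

7

The order of 109 must divide p − 1 = 112 = 2^4 · 7.
Divisors: 1, 2, 4, 7, 8, 14, 16, 28, 56, 112.
Check each in increasing order: 109^1 ≡ 109;  109^2 ≡ 16;  109^4 ≡ 30;  109^7 ≡ 1.
Smallest exponent giving 1 is 7.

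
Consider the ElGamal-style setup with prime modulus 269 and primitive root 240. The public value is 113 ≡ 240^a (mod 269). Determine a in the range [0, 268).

159

Baby-step giant-step with m = ceil(sqrt(268)) = 17.
Baby table (240^j mod 269 for j=0..16):
  0:1  1:240  2:34  3:90  4:80  5:101  6:30  7:206
  8:213  9:10  10:248  11:71  12:93  13:262  14:203  15:31
  16:177
Giant step factor: 240^(-17) ≡ 110 (mod 269).
Scan 113·110^i mod 269 for i = 0, 1, …:
  i=0: 113   i=1: 56   i=2: 242   i=3: 258
  i=4: 135   i=5: 55   i=6: 132   i=7: 263
  i=8: 147   i=9: 30
Match at i=9, j=6: a = 9·17 + 6 = 159.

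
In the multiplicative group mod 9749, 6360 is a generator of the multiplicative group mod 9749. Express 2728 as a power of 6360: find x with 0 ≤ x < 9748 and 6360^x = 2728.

Baby-step giant-step with m = ceil(sqrt(9748)) = 99.
Baby table (6360^j mod 9749 for j=0..98):
  0:1  1:6360  2:999  3:7041  4:3603  5:4930  6:2016  7:1825
  8:5690  9:112  10:643  11:4649  12:8672  13:3827  14:6216  15:1565
  16:9420  17:3595  18:2795  19:3773  20:3991  21:6113  22:9417  23:4013
  24:9547  25:2148  26:2931  27:1072  28:3369  29:8287  30:2226  31:1812
  32:1002  33:6623  34:6600  35:6555  36:3076  37:6866  38:1989  39:5587
  40:7964  41:4985  42:852  43:8025  44:2985  45:3297  46:8570  47:8290
  48:1808  49:4809  50:2627  51:7683  52:1892  53:2854  54:8551  55:4438
  56:2325  57:7516  58:2413  59:1754  60:2584  61:7175  62:7680  63:2310
  64:9606  65:6926  66:3378  67:7033  68:1468  69:6687  70:4182  71:2248
  72:5246  73:3482  74:5541  75:7874  76:7776  77:8432  78:8020  79:432
  80:8051  81:2612  82:24  83:6405  84:4478  85:3251  86:8480  87:1332
  88:9388  89:4804  90:74  91:2688  92:5683  93:4337  94:3399  95:4107
  96:2949  97:8313  98:1853
Giant step factor: 6360^(-99) ≡ 6139 (mod 9749).
Scan 2728·6139^i mod 9749 for i = 0, 1, …:
  i=0: 2728   i=1: 8159   i=2: 7488   i=3: 2297
  i=4: 4229   i=5: 244   i=6: 6319   i=7: 1070
  i=8: 7653   i=9: 1336   i=10: 2795
Match at i=10, j=18: x = 10·99 + 18 = 1008.

1008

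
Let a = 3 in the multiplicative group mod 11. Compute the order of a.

The order of 3 must divide p − 1 = 10 = 2 · 5.
Divisors: 1, 2, 5, 10.
Check each in increasing order: 3^1 ≡ 3;  3^2 ≡ 9;  3^5 ≡ 1.
Smallest exponent giving 1 is 5.

5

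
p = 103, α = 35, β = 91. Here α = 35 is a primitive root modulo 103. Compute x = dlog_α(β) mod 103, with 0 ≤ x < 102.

56

Baby-step giant-step with m = ceil(sqrt(102)) = 11.
Baby table (35^j mod 103 for j=0..10):
  0:1  1:35  2:92  3:27  4:18  5:12  6:8  7:74
  8:15  9:10  10:41
Giant step factor: 35^(-11) ≡ 44 (mod 103).
Scan 91·44^i mod 103 for i = 0, 1, …:
  i=0: 91   i=1: 90   i=2: 46   i=3: 67
  i=4: 64   i=5: 35
Match at i=5, j=1: x = 5·11 + 1 = 56.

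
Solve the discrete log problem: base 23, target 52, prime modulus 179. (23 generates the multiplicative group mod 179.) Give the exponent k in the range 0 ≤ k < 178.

18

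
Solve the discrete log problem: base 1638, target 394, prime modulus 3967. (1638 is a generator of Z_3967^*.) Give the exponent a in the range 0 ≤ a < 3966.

859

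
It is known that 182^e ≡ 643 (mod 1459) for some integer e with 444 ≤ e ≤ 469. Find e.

469

Compute 182^444 mod 1459 = 1235, then multiply by 182 repeatedly:
  182^444=1235  182^445=84  182^446=698  182^447=103  182^448=1238
  182^449=630  182^450=858  182^451=43  182^452=531  182^453=348
  182^454=599  182^455=1052  182^456=335  182^457=1151  182^458=845
  182^459=595  182^460=324  182^461=608  182^462=1231  182^463=815
  182^464=971  182^465=183  182^466=1208  182^467=1006  182^468=717
  182^469=643
Found 643 at exponent 469.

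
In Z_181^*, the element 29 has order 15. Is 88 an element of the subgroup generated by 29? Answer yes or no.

no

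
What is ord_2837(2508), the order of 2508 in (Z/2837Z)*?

709

The order of 2508 must divide p − 1 = 2836 = 2^2 · 709.
Divisors: 1, 2, 4, 709, 1418, 2836.
Check each in increasing order: 2508^1 ≡ 2508;  2508^2 ≡ 435;  2508^4 ≡ 1983;  2508^709 ≡ 1.
Smallest exponent giving 1 is 709.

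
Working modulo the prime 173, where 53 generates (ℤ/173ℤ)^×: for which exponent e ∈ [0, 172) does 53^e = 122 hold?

70

Baby-step giant-step with m = ceil(sqrt(172)) = 14.
Baby table (53^j mod 173 for j=0..13):
  0:1  1:53  2:41  3:97  4:124  5:171  6:67  7:91
  8:152  9:98  10:4  11:39  12:164  13:42
Giant step factor: 53^(-14) ≡ 15 (mod 173).
Scan 122·15^i mod 173 for i = 0, 1, …:
  i=0: 122   i=1: 100   i=2: 116   i=3: 10
  i=4: 150   i=5: 1
Match at i=5, j=0: e = 5·14 + 0 = 70.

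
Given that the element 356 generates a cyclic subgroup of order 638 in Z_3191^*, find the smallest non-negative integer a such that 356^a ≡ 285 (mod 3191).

Baby-step giant-step with m = ceil(sqrt(638)) = 26.
Baby table (356^j mod 3191 for j=0..25):
  0:1  1:356  2:2287  3:467  4:320  5:2235  6:1101  7:2654
  8:288  9:416  10:1310  11:474  12:2812  13:2289  14:1179  15:1703
  16:3169  17:1741  18:742  19:2490  20:2533  21:1886  22:1306  23:2241
  24:46  25:421
Giant step factor: 356^(-26) ≡ 1011 (mod 3191).
Scan 285·1011^i mod 3191 for i = 0, 1, …:
  i=0: 285   i=1: 945   i=2: 1286   i=3: 1409
  i=4: 1313   i=5: 3178   i=6: 2812
Match at i=6, j=12: a = 6·26 + 12 = 168.

168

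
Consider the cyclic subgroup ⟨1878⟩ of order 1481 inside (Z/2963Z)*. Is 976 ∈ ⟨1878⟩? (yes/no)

976 ∈ ⟨1878⟩ iff 976^1481 ≡ 1 (mod 2963), since |⟨1878⟩| = 1481.
976^1481 mod 2963 = 2962.
Since 2962 ≠ 1, 976 does not lie in the subgroup.

no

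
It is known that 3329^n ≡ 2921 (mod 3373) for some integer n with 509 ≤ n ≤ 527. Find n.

Compute 3329^509 mod 3373 = 208, then multiply by 3329 repeatedly:
  3329^509=208  3329^510=967  3329^511=1301  3329^512=97  3329^513=2478
  3329^514=2277  3329^515=1002  3329^516=3134  3329^517=397  3329^518=2770
  3329^519=2921
Found 2921 at exponent 519.

519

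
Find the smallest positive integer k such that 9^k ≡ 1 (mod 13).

The order of 9 must divide p − 1 = 12 = 2^2 · 3.
Divisors: 1, 2, 3, 4, 6, 12.
Check each in increasing order: 9^1 ≡ 9;  9^2 ≡ 3;  9^3 ≡ 1.
Smallest exponent giving 1 is 3.

3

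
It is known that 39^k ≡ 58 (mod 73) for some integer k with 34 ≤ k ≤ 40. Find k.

35

Compute 39^34 mod 73 = 67, then multiply by 39 repeatedly:
  39^34=67  39^35=58
Found 58 at exponent 35.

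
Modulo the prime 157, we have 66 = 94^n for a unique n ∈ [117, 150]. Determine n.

139

Compute 94^117 mod 157 = 28, then multiply by 94 repeatedly:
  94^117=28  94^118=120  94^119=133  94^120=99  94^121=43
  94^122=117  94^123=8  94^124=124  94^125=38  94^126=118
  94^127=102  94^128=11  94^129=92  94^130=13  94^131=123
  94^132=101  94^133=74  94^134=48  94^135=116  94^136=71
  94^137=80  94^138=141  94^139=66
Found 66 at exponent 139.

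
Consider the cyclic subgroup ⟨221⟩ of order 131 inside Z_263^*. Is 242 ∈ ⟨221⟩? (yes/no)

242 ∈ ⟨221⟩ iff 242^131 ≡ 1 (mod 263), since |⟨221⟩| = 131.
242^131 mod 263 = 1.
Since 1 = 1, 242 lies in the subgroup.

yes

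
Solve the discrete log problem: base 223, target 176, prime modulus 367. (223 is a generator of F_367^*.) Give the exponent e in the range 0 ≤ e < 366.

125

Baby-step giant-step with m = ceil(sqrt(366)) = 20.
Baby table (223^j mod 367 for j=0..19):
  0:1  1:223  2:184  3:295  4:92  5:331  6:46  7:349
  8:23  9:358  10:195  11:179  12:281  13:273  14:324  15:320
  16:162  17:160  18:81  19:80
Giant step factor: 223^(-20) ≡ 290 (mod 367).
Scan 176·290^i mod 367 for i = 0, 1, …:
  i=0: 176   i=1: 27   i=2: 123   i=3: 71
  i=4: 38   i=5: 10   i=6: 331
Match at i=6, j=5: e = 6·20 + 5 = 125.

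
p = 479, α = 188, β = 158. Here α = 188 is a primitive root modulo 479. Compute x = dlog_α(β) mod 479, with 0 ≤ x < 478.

377

Baby-step giant-step with m = ceil(sqrt(478)) = 22.
Baby table (188^j mod 479 for j=0..21):
  0:1  1:188  2:377  3:463  4:345  5:195  6:256  7:228
  8:233  9:215  10:184  11:104  12:392  13:409  14:252  15:434
  16:162  17:279  18:241  19:282  20:326  21:455
Giant step factor: 188^(-22) ≡ 112 (mod 479).
Scan 158·112^i mod 479 for i = 0, 1, …:
  i=0: 158   i=1: 452   i=2: 329   i=3: 444
  i=4: 391   i=5: 203   i=6: 223   i=7: 68
  i=8: 431   i=9: 372     …   i=16: 342
  i=17: 463
Match at i=17, j=3: x = 17·22 + 3 = 377.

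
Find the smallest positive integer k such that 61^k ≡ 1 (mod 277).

92

The order of 61 must divide p − 1 = 276 = 2^2 · 3 · 23.
Divisors: 1, 2, 3, 4, 6, 12, 23, 46, 69, 92, 138, 276.
Check each in increasing order: 61^1 ≡ 61;  61^2 ≡ 120;  61^3 ≡ 118;  61^4 ≡ 273;  61^6 ≡ 74;  61^12 ≡ 213;  61^23 ≡ 217;  61^46 ≡ 276;  61^69 ≡ 60;  61^92 ≡ 1.
Smallest exponent giving 1 is 92.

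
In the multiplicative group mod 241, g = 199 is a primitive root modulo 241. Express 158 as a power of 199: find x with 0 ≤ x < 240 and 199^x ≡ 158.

Baby-step giant-step with m = ceil(sqrt(240)) = 16.
Baby table (199^j mod 241 for j=0..15):
  0:1  1:199  2:77  3:140  4:145  5:176  6:79  7:56
  8:58  9:215  10:128  11:167  12:216  13:86  14:3  15:115
Giant step factor: 199^(-16) ≡ 24 (mod 241).
Scan 158·24^i mod 241 for i = 0, 1, …:
  i=0: 158   i=1: 177   i=2: 151   i=3: 9
  i=4: 216
Match at i=4, j=12: x = 4·16 + 12 = 76.

76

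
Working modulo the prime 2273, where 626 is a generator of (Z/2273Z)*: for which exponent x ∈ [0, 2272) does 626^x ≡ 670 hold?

2151

Baby-step giant-step with m = ceil(sqrt(2272)) = 48.
Baby table (626^j mod 2273 for j=0..47):
  0:1  1:626  2:920  3:851  4:844  5:1008  6:1387  7:2249
  8:887  9:650  10:33  11:201  12:811  13:807  14:576  15:1442
  16:311  17:1481  18:1995  19:993  20:1089  21:2087  22:1760  23:1628
  24:824  25:2126  26:1171  27:1140  28:2191  29:947  30:1842  31:681
  32:1255  33:1445  34:2189  35:1968  36:2  37:1252  38:1840  39:1702
  40:1688  41:2016  42:501  43:2225  44:1774  45:1300  46:66  47:402
Giant step factor: 626^(-48) ≡ 206 (mod 2273).
Scan 670·206^i mod 2273 for i = 0, 1, …:
  i=0: 670   i=1: 1640   i=2: 1436   i=3: 326
  i=4: 1239   i=5: 658   i=6: 1441   i=7: 1356
  i=8: 2030   i=9: 2221     …   i=43: 1222
  i=44: 1702
Match at i=44, j=39: x = 44·48 + 39 = 2151.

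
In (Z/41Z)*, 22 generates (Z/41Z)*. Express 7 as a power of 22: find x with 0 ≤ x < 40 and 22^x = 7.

Successive powers of 22 modulo 41:
  22^0=1  22^1=22  22^2=33  22^3=29  22^4=23  22^5=14
  22^6=21  22^7=11  22^8=37  22^9=35  22^10=32  22^11=7
So 22^11 ≡ 7 (mod 41), giving x = 11.

11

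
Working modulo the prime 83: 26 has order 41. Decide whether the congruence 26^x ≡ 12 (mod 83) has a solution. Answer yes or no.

yes

12 ∈ ⟨26⟩ iff 12^41 ≡ 1 (mod 83), since |⟨26⟩| = 41.
12^41 mod 83 = 1.
Since 1 = 1, 12 lies in the subgroup.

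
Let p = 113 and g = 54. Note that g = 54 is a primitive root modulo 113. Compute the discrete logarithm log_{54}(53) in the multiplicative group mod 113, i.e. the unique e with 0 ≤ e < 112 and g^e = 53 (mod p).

Baby-step giant-step with m = ceil(sqrt(112)) = 11.
Baby table (54^j mod 113 for j=0..10):
  0:1  1:54  2:91  3:55  4:32  5:33  6:87  7:65
  8:7  9:39  10:72
Giant step factor: 54^(-11) ≡ 86 (mod 113).
Scan 53·86^i mod 113 for i = 0, 1, …:
  i=0: 53   i=1: 38   i=2: 104   i=3: 17
  i=4: 106   i=5: 76   i=6: 95   i=7: 34
  i=8: 99   i=9: 39
Match at i=9, j=9: e = 9·11 + 9 = 108.

108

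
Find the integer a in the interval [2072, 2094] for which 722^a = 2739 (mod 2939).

Compute 722^2072 mod 2939 = 62, then multiply by 722 repeatedly:
  722^2072=62  722^2073=679  722^2074=2364  722^2075=2188  722^2076=1493
  722^2077=2272  722^2078=422  722^2079=1967  722^2080=637  722^2081=1430
  722^2082=871  722^2083=2855  722^2084=1071  722^2085=305  722^2086=2724
  722^2087=537  722^2088=2705  722^2089=1514  722^2090=2739
Found 2739 at exponent 2090.

2090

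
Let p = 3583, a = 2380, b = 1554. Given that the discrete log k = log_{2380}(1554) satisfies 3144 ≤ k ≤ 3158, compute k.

Compute 2380^3144 mod 3583 = 3169, then multiply by 2380 repeatedly:
  2380^3144=3169  2380^3145=5  2380^3146=1151  2380^3147=1968  2380^3148=859
  2380^3149=2110  2380^3150=2017  2380^3151=2823  2380^3152=615  2380^3153=1836
  2380^3154=2003  2380^3155=1750  2380^3156=1554
Found 1554 at exponent 3156.

3156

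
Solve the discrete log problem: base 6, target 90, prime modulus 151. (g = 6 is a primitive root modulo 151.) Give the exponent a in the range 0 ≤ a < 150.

Baby-step giant-step with m = ceil(sqrt(150)) = 13.
Baby table (6^j mod 151 for j=0..12):
  0:1  1:6  2:36  3:65  4:88  5:75  6:148  7:133
  8:43  9:107  10:38  11:77  12:9
Giant step factor: 6^(-13) ≡ 14 (mod 151).
Scan 90·14^i mod 151 for i = 0, 1, …:
  i=0: 90   i=1: 52   i=2: 124   i=3: 75
Match at i=3, j=5: a = 3·13 + 5 = 44.

44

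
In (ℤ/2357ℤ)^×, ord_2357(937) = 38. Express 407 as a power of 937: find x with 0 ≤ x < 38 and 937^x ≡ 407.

23

Successive powers of 937 modulo 2357:
  937^0=1  937^1=937  937^2=1165  937^3=314  937^4=1950  937^5=475
  937^6=1959  937^7=1837  937^8=659  937^9=2306  937^10=1710  937^11=1867
  937^12=485  937^13=1901  937^14=1702  937^15=1442  937^16=593  937^17=1746
  937^18=244  937^19=2356  937^20=1420  937^21=1192  937^22=2043  937^23=407
So 937^23 ≡ 407 (mod 2357), giving x = 23.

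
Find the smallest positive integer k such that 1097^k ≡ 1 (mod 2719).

1359

The order of 1097 must divide p − 1 = 2718 = 2 · 3^2 · 151.
Divisors: 1, 2, 3, 6, 9, 18, 151, 302, 453, 906, 1359, 2718.
Check each in increasing order: 1097^1 ≡ 1097;  1097^2 ≡ 1611;  1097^3 ≡ 2636;  1097^6 ≡ 1451;  1097^9 ≡ 1922;  1097^18 ≡ 1682;  1097^151 ≡ 1281;  1097^302 ≡ 1404;  1097^453 ≡ 1265;  1097^906 ≡ 1453;  1097^1359 ≡ 1.
Smallest exponent giving 1 is 1359.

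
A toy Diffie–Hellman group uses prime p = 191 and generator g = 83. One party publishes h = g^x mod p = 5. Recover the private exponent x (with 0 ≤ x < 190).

Baby-step giant-step with m = ceil(sqrt(190)) = 14.
Baby table (83^j mod 191 for j=0..13):
  0:1  1:83  2:13  3:124  4:169  5:84  6:96  7:137
  8:102  9:62  10:180  11:42  12:48  13:164
Giant step factor: 83^(-14) ≡ 15 (mod 191).
Scan 5·15^i mod 191 for i = 0, 1, …:
  i=0: 5   i=1: 75   i=2: 170   i=3: 67
  i=4: 50   i=5: 177   i=6: 172   i=7: 97
  i=8: 118   i=9: 51   i=10: 1
Match at i=10, j=0: x = 10·14 + 0 = 140.

140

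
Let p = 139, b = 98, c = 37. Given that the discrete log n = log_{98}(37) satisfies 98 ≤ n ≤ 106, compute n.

106

Compute 98^98 mod 139 = 49, then multiply by 98 repeatedly:
  98^98=49  98^99=76  98^100=81  98^101=15  98^102=80
  98^103=56  98^104=67  98^105=33  98^106=37
Found 37 at exponent 106.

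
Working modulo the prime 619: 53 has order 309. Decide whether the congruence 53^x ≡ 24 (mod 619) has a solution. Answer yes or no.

24 ∈ ⟨53⟩ iff 24^309 ≡ 1 (mod 619), since |⟨53⟩| = 309.
24^309 mod 619 = 1.
Since 1 = 1, 24 lies in the subgroup.

yes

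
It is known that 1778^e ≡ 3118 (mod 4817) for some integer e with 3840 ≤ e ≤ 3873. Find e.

3846

Compute 1778^3840 mod 4817 = 3930, then multiply by 1778 repeatedly:
  1778^3840=3930  1778^3841=2890  1778^3842=3498  1778^3843=697  1778^3844=1297
  1778^3845=3540  1778^3846=3118
Found 3118 at exponent 3846.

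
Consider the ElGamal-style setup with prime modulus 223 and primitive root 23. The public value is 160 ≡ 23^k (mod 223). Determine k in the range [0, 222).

Baby-step giant-step with m = ceil(sqrt(222)) = 15.
Baby table (23^j mod 223 for j=0..14):
  0:1  1:23  2:83  3:125  4:199  5:117  6:15  7:122
  8:130  9:91  10:86  11:194  12:2  13:46  14:166
Giant step factor: 23^(-15) ≡ 190 (mod 223).
Scan 160·190^i mod 223 for i = 0, 1, …:
  i=0: 160   i=1: 72   i=2: 77   i=3: 135
  i=4: 5   i=5: 58   i=6: 93   i=7: 53
  i=8: 35   i=9: 183   i=10: 205   i=11: 148
  i=12: 22   i=13: 166
Match at i=13, j=14: k = 13·15 + 14 = 209.

209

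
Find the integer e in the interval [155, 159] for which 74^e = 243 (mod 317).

159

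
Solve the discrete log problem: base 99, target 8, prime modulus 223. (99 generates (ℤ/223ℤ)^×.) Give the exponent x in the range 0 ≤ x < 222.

Baby-step giant-step with m = ceil(sqrt(222)) = 15.
Baby table (99^j mod 223 for j=0..14):
  0:1  1:99  2:212  3:26  4:121  5:160  6:7  7:24
  8:146  9:182  10:178  11:5  12:49  13:168  14:130
Giant step factor: 99^(-15) ≡ 108 (mod 223).
Scan 8·108^i mod 223 for i = 0, 1, …:
  i=0: 8   i=1: 195   i=2: 98   i=3: 103
  i=4: 197   i=5: 91   i=6: 16   i=7: 167
  i=8: 196   i=9: 206   i=10: 171   i=11: 182
Match at i=11, j=9: x = 11·15 + 9 = 174.

174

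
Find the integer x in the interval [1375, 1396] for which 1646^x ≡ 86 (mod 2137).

1383

Compute 1646^1375 mod 2137 = 31, then multiply by 1646 repeatedly:
  1646^1375=31  1646^1376=1875  1646^1377=422  1646^1378=87  1646^1379=23
  1646^1380=1529  1646^1381=1485  1646^1382=1719  1646^1383=86
Found 86 at exponent 1383.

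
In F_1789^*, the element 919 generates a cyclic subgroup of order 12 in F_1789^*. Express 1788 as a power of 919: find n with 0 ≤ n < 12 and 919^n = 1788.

Successive powers of 919 modulo 1789:
  919^0=1  919^1=919  919^2=153  919^3=1065  919^4=152  919^5=146
  919^6=1788
So 919^6 ≡ 1788 (mod 1789), giving n = 6.

6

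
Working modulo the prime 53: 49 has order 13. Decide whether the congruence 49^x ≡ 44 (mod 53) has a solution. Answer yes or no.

yes

⟨49⟩ has order 13; its elements mod 53 are {1, 10, 13, 15, 16, 24, 28, 36, 42, 44, 46, 47, 49}.
44 is in this set.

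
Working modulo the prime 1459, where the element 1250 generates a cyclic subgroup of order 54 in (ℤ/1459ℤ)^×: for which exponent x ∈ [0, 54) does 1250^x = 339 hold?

18

Successive powers of 1250 modulo 1459:
  1250^0=1  1250^1=1250  1250^2=1370  1250^3=1093  1250^4=626  1250^5=476
  1250^6=1187  1250^7=1406  1250^8=864  1250^9=340  1250^10=431  1250^11=379
  1250^12=1034  1250^13=1285  1250^14=1350  1250^15=896  1250^16=947  1250^17=501
  1250^18=339
So 1250^18 ≡ 339 (mod 1459), giving x = 18.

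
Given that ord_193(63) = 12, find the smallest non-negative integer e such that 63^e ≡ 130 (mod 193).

Successive powers of 63 modulo 193:
  63^0=1  63^1=63  63^2=109  63^3=112  63^4=108  63^5=49
  63^6=192  63^7=130
So 63^7 ≡ 130 (mod 193), giving e = 7.

7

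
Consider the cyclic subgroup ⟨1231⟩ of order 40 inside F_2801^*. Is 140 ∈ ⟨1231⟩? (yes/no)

yes

140 ∈ ⟨1231⟩ iff 140^40 ≡ 1 (mod 2801), since |⟨1231⟩| = 40.
140^40 mod 2801 = 1.
Since 1 = 1, 140 lies in the subgroup.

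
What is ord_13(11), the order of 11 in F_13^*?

The order of 11 must divide p − 1 = 12 = 2^2 · 3.
Divisors: 1, 2, 3, 4, 6, 12.
Check each in increasing order: 11^1 ≡ 11;  11^2 ≡ 4;  11^3 ≡ 5;  11^4 ≡ 3;  11^6 ≡ 12;  11^12 ≡ 1.
Smallest exponent giving 1 is 12.

12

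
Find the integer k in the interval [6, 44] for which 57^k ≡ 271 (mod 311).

17

Compute 57^6 mod 311 = 134, then multiply by 57 repeatedly:
  57^6=134  57^7=174  57^8=277  57^9=239  57^10=250
  57^11=255  57^12=229  57^13=302  57^14=109  57^15=304
  57^16=223  57^17=271
Found 271 at exponent 17.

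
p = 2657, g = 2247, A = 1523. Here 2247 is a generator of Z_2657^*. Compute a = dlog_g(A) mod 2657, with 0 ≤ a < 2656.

1920

Baby-step giant-step with m = ceil(sqrt(2656)) = 52.
Baby table (2247^j mod 2657 for j=0..51):
  0:1  1:2247  2:709  3:1580  4:508  5:1623  6:1477  7:226
  8:335  9:814  10:1042  11:557  12:132  13:1677  14:593  15:1314
  16:631  17:1676  18:1003  19:605  20:1708  21:1168  22:2037  23:1785
  24:1482  25:833  26:1223  27:743  28:925  29:701  30:2203  31:150
  32:2268  33:70  34:527  35:1804  36:1663  37:1019  38:2016  39:2424
  40:2535  41:2194  42:1183  43:1201  44:1792  45:1269  46:482  47:1655
  48:1642  49:1658  50:412  51:1128
Giant step factor: 2247^(-52) ≡ 82 (mod 2657).
Scan 1523·82^i mod 2657 for i = 0, 1, …:
  i=0: 1523   i=1: 7   i=2: 574   i=3: 1899
  i=4: 1612   i=5: 1991   i=6: 1185   i=7: 1518
  i=8: 2254   i=9: 1495     …   i=35: 2353
  i=36: 1642
Match at i=36, j=48: a = 36·52 + 48 = 1920.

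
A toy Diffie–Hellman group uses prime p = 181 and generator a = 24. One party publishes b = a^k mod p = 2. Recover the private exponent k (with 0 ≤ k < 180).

119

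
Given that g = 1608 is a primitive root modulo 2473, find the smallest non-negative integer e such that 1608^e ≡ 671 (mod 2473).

471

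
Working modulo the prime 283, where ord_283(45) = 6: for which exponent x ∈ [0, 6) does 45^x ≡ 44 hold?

2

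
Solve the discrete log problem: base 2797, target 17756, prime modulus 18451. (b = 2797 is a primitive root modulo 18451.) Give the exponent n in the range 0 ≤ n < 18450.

9493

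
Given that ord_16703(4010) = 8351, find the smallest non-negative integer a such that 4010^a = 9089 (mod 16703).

Baby-step giant-step with m = ceil(sqrt(8351)) = 92.
Baby table (4010^j mod 16703 for j=0..91):
  0:1  1:4010  2:11814  3:4432  4:328  5:12446  6:16599  7:535
  8:7366  9:6756  10:15997  11:8450  12:10816  13:11172  14:2274  15:15605
  16:6612  17:6459  18:10940  19:7322  20:14049  21:13974  22:13878  23:13087
  24:14747  25:6850  26:8768  27:16568  28:9849  29:8598  30:2988  31:5829
  32:6793  33:14040  34:11290  35:7770  36:6605  37:11795  38:11757  39:9704
  40:11753  41:10367  42:14606  43:9342  44:13294  45:9667  46:13710  47:7527
  48:949  49:13909  50:3773  51:13515  52:10618  53:2233  54:1522  55:6625
  56:8480  57:14195  58:14829  59:1610  60:8742  61:12526  62:3339  63:10287
  64:11163  65:16293  66:9497  67:130  68:3507  69:15847  70:8258  71:9234
  72:14492  73:3183  74:2738  75:5509  76:9724  77:8438  78:12805  79:3028
  80:15902  81:11669  82:7587  83:7707  84:4520  85:2445  86:16492  87:5743
  88:12696  89:216  90:14307  91:12968
Giant step factor: 4010^(-92) ≡ 11266 (mod 16703).
Scan 9089·11266^i mod 16703 for i = 0, 1, …:
  i=0: 9089   i=1: 7284   i=2: 16408   i=3: 427
  i=4: 118   i=5: 9851   i=6: 6634   i=7: 9422
  i=8: 687   i=9: 6253     …   i=45: 11782
  i=46: 13974
Match at i=46, j=21: a = 46·92 + 21 = 4253.

4253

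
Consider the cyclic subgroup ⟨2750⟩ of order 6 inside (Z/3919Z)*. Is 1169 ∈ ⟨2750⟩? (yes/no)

yes

⟨2750⟩ has order 6; its elements mod 3919 are {1, 1169, 1170, 2749, 2750, 3918}.
1169 is in this set.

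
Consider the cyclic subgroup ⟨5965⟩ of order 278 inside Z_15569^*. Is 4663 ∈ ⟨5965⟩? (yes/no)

yes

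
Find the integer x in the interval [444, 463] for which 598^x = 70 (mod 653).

454

Compute 598^444 mod 653 = 485, then multiply by 598 repeatedly:
  598^444=485  598^445=98  598^446=487  598^447=641  598^448=7
  598^449=268  598^450=279  598^451=327  598^452=299  598^453=533
  598^454=70
Found 70 at exponent 454.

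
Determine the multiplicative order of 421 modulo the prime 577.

The order of 421 must divide p − 1 = 576 = 2^6 · 3^2.
Divisors: 1, 2, 3, 4, 6, 8, 9, 12, 16, 18, 24, 32, 36, 48, 64, 72, 96, 144, 192, 288, 576.
Check each in increasing order: 421^1 ≡ 421;  421^2 ≡ 102;  421^3 ≡ 244;  421^4 ≡ 18;  421^6 ≡ 105;  421^8 ≡ 324;  421^9 ≡ 232;  421^12 ≡ 62;  421^16 ≡ 539;  421^18 ≡ 163;  421^24 ≡ 382;  421^32 ≡ 290;  421^36 ≡ 27;  421^48 ≡ 520;  421^64 ≡ 435;  421^72 ≡ 152;  421^96 ≡ 364;  421^144 ≡ 24;  421^192 ≡ 363;  421^288 ≡ 576;  421^576 ≡ 1.
Smallest exponent giving 1 is 576.

576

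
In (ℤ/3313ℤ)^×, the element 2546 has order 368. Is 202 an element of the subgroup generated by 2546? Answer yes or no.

yes

202 ∈ ⟨2546⟩ iff 202^368 ≡ 1 (mod 3313), since |⟨2546⟩| = 368.
202^368 mod 3313 = 1.
Since 1 = 1, 202 lies in the subgroup.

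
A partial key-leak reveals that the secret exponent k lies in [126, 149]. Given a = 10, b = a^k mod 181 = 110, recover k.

147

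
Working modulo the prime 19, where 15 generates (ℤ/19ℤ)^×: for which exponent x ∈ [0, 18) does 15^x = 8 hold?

15

Successive powers of 15 modulo 19:
  15^0=1  15^1=15  15^2=16  15^3=12  15^4=9  15^5=2
  15^6=11  15^7=13  15^8=5  15^9=18  15^10=4  15^11=3
  15^12=7  15^13=10  15^14=17  15^15=8
So 15^15 ≡ 8 (mod 19), giving x = 15.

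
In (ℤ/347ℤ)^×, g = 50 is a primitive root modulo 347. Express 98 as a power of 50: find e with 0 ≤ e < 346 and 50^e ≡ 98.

Baby-step giant-step with m = ceil(sqrt(346)) = 19.
Baby table (50^j mod 347 for j=0..18):
  0:1  1:50  2:71  3:80  4:183  5:128  6:154  7:66
  8:177  9:175  10:75  11:280  12:120  13:101  14:192  15:231
  16:99  17:92  18:89
Giant step factor: 50^(-19) ≡ 91 (mod 347).
Scan 98·91^i mod 347 for i = 0, 1, …:
  i=0: 98   i=1: 243   i=2: 252   i=3: 30
  i=4: 301   i=5: 325   i=6: 80
Match at i=6, j=3: e = 6·19 + 3 = 117.

117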